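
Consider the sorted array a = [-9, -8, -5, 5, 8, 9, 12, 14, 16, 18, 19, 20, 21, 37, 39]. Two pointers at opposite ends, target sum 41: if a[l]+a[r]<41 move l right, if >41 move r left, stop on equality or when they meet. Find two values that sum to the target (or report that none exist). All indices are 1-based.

(20, 21)

[1,15] -9+39=30 <41 → l++
[2,15] -8+39=31 <41 → l++
[3,15] -5+39=34 <41 → l++
[4,15] 5+39=44 >41 → r--
[4,14] 5+37=42 >41 → r--
[4,13] 5+21=26 <41 → l++
[5,13] 8+21=29 <41 → l++
[6,13] 9+21=30 <41 → l++
[7,13] 12+21=33 <41 → l++
[8,13] 14+21=35 <41 → l++
[9,13] 16+21=37 <41 → l++
[10,13] 18+21=39 <41 → l++
[11,13] 19+21=40 <41 → l++
[12,13] 20+21=41 → found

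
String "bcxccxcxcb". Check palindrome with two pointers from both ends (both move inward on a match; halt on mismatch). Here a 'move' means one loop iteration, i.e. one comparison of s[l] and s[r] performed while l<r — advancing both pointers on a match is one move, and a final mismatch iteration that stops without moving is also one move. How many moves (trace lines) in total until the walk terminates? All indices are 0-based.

[0,9] 'b'=='b' → l++,r--
[1,8] 'c'=='c' → l++,r--
[2,7] 'x'=='x' → l++,r--
[3,6] 'c'=='c' → l++,r--
[4,5] 'c'!='x' → stop

5 moves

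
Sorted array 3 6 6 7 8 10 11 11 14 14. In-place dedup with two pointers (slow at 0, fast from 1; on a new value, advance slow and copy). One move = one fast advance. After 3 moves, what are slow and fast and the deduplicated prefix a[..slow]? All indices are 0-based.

slow=2, fast=4, prefix=[3, 6, 7]

(s=0,f=1) a[fast]=6≠a[slow]=3 write a[1]=6 → slow++,fast++
(s=1,f=2) a[fast]=6=a[slow] dup → fast++
(s=1,f=3) a[fast]=7≠a[slow]=6 write a[2]=7 → slow++,fast++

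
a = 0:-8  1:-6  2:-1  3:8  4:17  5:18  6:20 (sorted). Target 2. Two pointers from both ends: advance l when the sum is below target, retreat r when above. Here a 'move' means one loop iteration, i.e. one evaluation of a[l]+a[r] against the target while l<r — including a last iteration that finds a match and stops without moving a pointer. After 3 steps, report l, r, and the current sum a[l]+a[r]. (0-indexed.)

l=0, r=3, sum=0

l=0 r=6: -8+20=12 >2, r--
l=0 r=5: -8+18=10 >2, r--
l=0 r=4: -8+17=9 >2, r--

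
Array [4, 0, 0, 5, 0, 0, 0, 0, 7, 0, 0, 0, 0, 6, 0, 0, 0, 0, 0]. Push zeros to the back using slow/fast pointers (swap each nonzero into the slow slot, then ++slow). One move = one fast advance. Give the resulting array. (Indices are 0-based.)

slow=0 fast=0: a[fast]=4≠0 swap→a[0]=4, slow++,fast++
slow=1 fast=1: a[fast]=0, fast++
slow=1 fast=2: a[fast]=0, fast++
slow=1 fast=3: a[fast]=5≠0 swap→a[1]=5, slow++,fast++
slow=2 fast=4: a[fast]=0, fast++
slow=2 fast=5: a[fast]=0, fast++
slow=2 fast=6: a[fast]=0, fast++
slow=2 fast=7: a[fast]=0, fast++
slow=2 fast=8: a[fast]=7≠0 swap→a[2]=7, slow++,fast++
slow=3 fast=9: a[fast]=0, fast++
slow=3 fast=10: a[fast]=0, fast++
slow=3 fast=11: a[fast]=0, fast++
slow=3 fast=12: a[fast]=0, fast++
slow=3 fast=13: a[fast]=6≠0 swap→a[3]=6, slow++,fast++
slow=4 fast=14: a[fast]=0, fast++
slow=4 fast=15: a[fast]=0, fast++
slow=4 fast=16: a[fast]=0, fast++
slow=4 fast=17: a[fast]=0, fast++
slow=4 fast=18: a[fast]=0, fast++

[4, 5, 7, 6, 0, 0, 0, 0, 0, 0, 0, 0, 0, 0, 0, 0, 0, 0, 0]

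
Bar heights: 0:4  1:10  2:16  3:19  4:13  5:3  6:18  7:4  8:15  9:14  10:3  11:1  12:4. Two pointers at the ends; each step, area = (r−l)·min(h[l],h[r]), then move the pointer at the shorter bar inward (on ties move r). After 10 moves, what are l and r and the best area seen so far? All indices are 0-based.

l=0 r=12: min(4,4)*12=48 best=48 *, r--
l=0 r=11: min(4,1)*11=11 best=48, r--
l=0 r=10: min(4,3)*10=30 best=48, r--
l=0 r=9: min(4,14)*9=36 best=48, l++
l=1 r=9: min(10,14)*8=80 best=80 *, l++
l=2 r=9: min(16,14)*7=98 best=98 *, r--
l=2 r=8: min(16,15)*6=90 best=98, r--
l=2 r=7: min(16,4)*5=20 best=98, r--
l=2 r=6: min(16,18)*4=64 best=98, l++
l=3 r=6: min(19,18)*3=54 best=98, r--

l=3, r=5, best area=98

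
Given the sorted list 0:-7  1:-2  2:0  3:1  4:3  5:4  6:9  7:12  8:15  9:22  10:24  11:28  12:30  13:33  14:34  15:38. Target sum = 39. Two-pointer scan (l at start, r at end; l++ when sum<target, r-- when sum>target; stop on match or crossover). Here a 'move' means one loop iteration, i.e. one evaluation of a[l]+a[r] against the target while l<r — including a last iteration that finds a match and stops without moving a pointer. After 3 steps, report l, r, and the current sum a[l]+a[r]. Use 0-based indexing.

l=3, r=15, sum=39

[0,15] -7+38=31 <39 → l++
[1,15] -2+38=36 <39 → l++
[2,15] 0+38=38 <39 → l++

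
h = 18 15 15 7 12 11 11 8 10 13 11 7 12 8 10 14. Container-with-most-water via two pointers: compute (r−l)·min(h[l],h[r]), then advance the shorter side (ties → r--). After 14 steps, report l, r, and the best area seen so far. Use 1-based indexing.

l=1, r=2, best area=210

[1,16] min(18,14)*15=210 best=210 * → r--
[1,15] min(18,10)*14=140 best=210 → r--
[1,14] min(18,8)*13=104 best=210 → r--
[1,13] min(18,12)*12=144 best=210 → r--
[1,12] min(18,7)*11=77 best=210 → r--
[1,11] min(18,11)*10=110 best=210 → r--
[1,10] min(18,13)*9=117 best=210 → r--
[1,9] min(18,10)*8=80 best=210 → r--
[1,8] min(18,8)*7=56 best=210 → r--
[1,7] min(18,11)*6=66 best=210 → r--
[1,6] min(18,11)*5=55 best=210 → r--
[1,5] min(18,12)*4=48 best=210 → r--
[1,4] min(18,7)*3=21 best=210 → r--
[1,3] min(18,15)*2=30 best=210 → r--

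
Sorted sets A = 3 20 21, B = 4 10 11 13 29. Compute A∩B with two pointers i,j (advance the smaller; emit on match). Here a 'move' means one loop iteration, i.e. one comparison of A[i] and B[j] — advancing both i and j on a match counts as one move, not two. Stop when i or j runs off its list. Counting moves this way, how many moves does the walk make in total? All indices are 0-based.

i=0 j=0: 3<4, i++
i=1 j=0: 20>4, j++
i=1 j=1: 20>10, j++
i=1 j=2: 20>11, j++
i=1 j=3: 20>13, j++
i=1 j=4: 20<29, i++
i=2 j=4: 21<29, i++

7 moves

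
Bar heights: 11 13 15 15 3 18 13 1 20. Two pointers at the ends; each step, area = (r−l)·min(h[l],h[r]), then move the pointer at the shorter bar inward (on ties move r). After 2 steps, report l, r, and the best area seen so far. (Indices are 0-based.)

l=0 r=8: min(11,20)*8=88 best=88 *, l++
l=1 r=8: min(13,20)*7=91 best=91 *, l++

l=2, r=8, best area=91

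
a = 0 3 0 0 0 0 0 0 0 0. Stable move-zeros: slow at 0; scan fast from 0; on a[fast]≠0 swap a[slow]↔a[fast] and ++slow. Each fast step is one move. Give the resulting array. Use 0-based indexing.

(s=0,f=0) a[fast]=0 → fast++
(s=0,f=1) a[fast]=3≠0 swap→a[0]=3 → slow++,fast++
(s=1,f=2) a[fast]=0 → fast++
(s=1,f=3) a[fast]=0 → fast++
(s=1,f=4) a[fast]=0 → fast++
(s=1,f=5) a[fast]=0 → fast++
(s=1,f=6) a[fast]=0 → fast++
(s=1,f=7) a[fast]=0 → fast++
(s=1,f=8) a[fast]=0 → fast++
(s=1,f=9) a[fast]=0 → fast++

[3, 0, 0, 0, 0, 0, 0, 0, 0, 0]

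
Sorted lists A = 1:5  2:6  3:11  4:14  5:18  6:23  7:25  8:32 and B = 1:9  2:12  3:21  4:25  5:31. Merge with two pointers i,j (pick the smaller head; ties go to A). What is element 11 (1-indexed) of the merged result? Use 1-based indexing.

merged[11] = 25

[i=1,j=1] A[i]=5<=B[j]=9 take 5 → i++
[i=2,j=1] A[i]=6<=B[j]=9 take 6 → i++
[i=3,j=1] A[i]=11>B[j]=9 take 9 → j++
[i=3,j=2] A[i]=11<=B[j]=12 take 11 → i++
[i=4,j=2] A[i]=14>B[j]=12 take 12 → j++
[i=4,j=3] A[i]=14<=B[j]=21 take 14 → i++
[i=5,j=3] A[i]=18<=B[j]=21 take 18 → i++
[i=6,j=3] A[i]=23>B[j]=21 take 21 → j++
[i=6,j=4] A[i]=23<=B[j]=25 take 23 → i++
[i=7,j=4] A[i]=25<=B[j]=25 take 25 → i++
[i=8,j=4] A[i]=32>B[j]=25 take 25 → j++
[i=8,j=5] A[i]=32>B[j]=31 take 31 → j++
[i=8,j=6] B done, take A[i]=32 → i++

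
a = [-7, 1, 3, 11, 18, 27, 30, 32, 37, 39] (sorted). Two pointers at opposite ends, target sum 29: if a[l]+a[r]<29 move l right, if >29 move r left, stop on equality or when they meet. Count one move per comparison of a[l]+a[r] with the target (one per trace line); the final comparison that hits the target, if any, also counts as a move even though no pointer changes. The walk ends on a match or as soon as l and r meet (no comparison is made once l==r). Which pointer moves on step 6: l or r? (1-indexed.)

l

[1,10] -7+39=32 >29 → r--
[1,9] -7+37=30 >29 → r--
[1,8] -7+32=25 <29 → l++
[2,8] 1+32=33 >29 → r--
[2,7] 1+30=31 >29 → r--
[2,6] 1+27=28 <29 → l++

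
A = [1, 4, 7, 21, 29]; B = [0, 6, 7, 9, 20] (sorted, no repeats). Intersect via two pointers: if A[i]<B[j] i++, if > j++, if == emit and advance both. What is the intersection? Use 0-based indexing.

i=0 j=0: 1>0, j++
i=0 j=1: 1<6, i++
i=1 j=1: 4<6, i++
i=2 j=1: 7>6, j++
i=2 j=2: 7==7 emit, i++,j++
i=3 j=3: 21>9, j++
i=3 j=4: 21>20, j++

intersection = [7]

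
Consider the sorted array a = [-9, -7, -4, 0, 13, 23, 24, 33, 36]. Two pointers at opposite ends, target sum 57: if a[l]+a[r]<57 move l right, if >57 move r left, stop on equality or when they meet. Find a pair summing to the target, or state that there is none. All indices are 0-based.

[0,8] -9+36=27 <57 → l++
[1,8] -7+36=29 <57 → l++
[2,8] -4+36=32 <57 → l++
[3,8] 0+36=36 <57 → l++
[4,8] 13+36=49 <57 → l++
[5,8] 23+36=59 >57 → r--
[5,7] 23+33=56 <57 → l++
[6,7] 24+33=57 → found

(24, 33)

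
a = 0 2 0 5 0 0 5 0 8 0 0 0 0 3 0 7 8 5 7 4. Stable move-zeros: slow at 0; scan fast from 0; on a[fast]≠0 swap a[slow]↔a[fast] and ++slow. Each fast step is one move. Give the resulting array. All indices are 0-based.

(s=0,f=0) a[fast]=0 → fast++
(s=0,f=1) a[fast]=2≠0 swap→a[0]=2 → slow++,fast++
(s=1,f=2) a[fast]=0 → fast++
(s=1,f=3) a[fast]=5≠0 swap→a[1]=5 → slow++,fast++
(s=2,f=4) a[fast]=0 → fast++
(s=2,f=5) a[fast]=0 → fast++
(s=2,f=6) a[fast]=5≠0 swap→a[2]=5 → slow++,fast++
(s=3,f=7) a[fast]=0 → fast++
(s=3,f=8) a[fast]=8≠0 swap→a[3]=8 → slow++,fast++
(s=4,f=9) a[fast]=0 → fast++
(s=4,f=10) a[fast]=0 → fast++
(s=4,f=11) a[fast]=0 → fast++
(s=4,f=12) a[fast]=0 → fast++
(s=4,f=13) a[fast]=3≠0 swap→a[4]=3 → slow++,fast++
(s=5,f=14) a[fast]=0 → fast++
(s=5,f=15) a[fast]=7≠0 swap→a[5]=7 → slow++,fast++
(s=6,f=16) a[fast]=8≠0 swap→a[6]=8 → slow++,fast++
(s=7,f=17) a[fast]=5≠0 swap→a[7]=5 → slow++,fast++
(s=8,f=18) a[fast]=7≠0 swap→a[8]=7 → slow++,fast++
(s=9,f=19) a[fast]=4≠0 swap→a[9]=4 → slow++,fast++

[2, 5, 5, 8, 3, 7, 8, 5, 7, 4, 0, 0, 0, 0, 0, 0, 0, 0, 0, 0]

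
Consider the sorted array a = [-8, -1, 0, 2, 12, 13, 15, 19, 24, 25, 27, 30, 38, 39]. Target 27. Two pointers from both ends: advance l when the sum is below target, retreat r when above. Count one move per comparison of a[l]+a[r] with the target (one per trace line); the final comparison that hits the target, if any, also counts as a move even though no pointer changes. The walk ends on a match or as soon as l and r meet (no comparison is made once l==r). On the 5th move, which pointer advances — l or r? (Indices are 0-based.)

[0,13] -8+39=31 >27 → r--
[0,12] -8+38=30 >27 → r--
[0,11] -8+30=22 <27 → l++
[1,11] -1+30=29 >27 → r--
[1,10] -1+27=26 <27 → l++

l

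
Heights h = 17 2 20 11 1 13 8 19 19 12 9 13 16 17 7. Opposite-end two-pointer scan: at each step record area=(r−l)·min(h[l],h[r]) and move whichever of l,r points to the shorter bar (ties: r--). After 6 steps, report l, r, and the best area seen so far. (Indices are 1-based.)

l=1, r=9, best area=221

l=1 r=15: min(17,7)*14=98 best=98 *, r--
l=1 r=14: min(17,17)*13=221 best=221 *, r--
l=1 r=13: min(17,16)*12=192 best=221, r--
l=1 r=12: min(17,13)*11=143 best=221, r--
l=1 r=11: min(17,9)*10=90 best=221, r--
l=1 r=10: min(17,12)*9=108 best=221, r--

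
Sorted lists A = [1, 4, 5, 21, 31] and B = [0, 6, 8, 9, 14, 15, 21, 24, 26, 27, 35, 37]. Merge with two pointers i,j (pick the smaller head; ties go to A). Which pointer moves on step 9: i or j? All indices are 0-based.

i=0 j=0: A[i]=1>B[j]=0 take 0, j++
i=0 j=1: A[i]=1<=B[j]=6 take 1, i++
i=1 j=1: A[i]=4<=B[j]=6 take 4, i++
i=2 j=1: A[i]=5<=B[j]=6 take 5, i++
i=3 j=1: A[i]=21>B[j]=6 take 6, j++
i=3 j=2: A[i]=21>B[j]=8 take 8, j++
i=3 j=3: A[i]=21>B[j]=9 take 9, j++
i=3 j=4: A[i]=21>B[j]=14 take 14, j++
i=3 j=5: A[i]=21>B[j]=15 take 15, j++

j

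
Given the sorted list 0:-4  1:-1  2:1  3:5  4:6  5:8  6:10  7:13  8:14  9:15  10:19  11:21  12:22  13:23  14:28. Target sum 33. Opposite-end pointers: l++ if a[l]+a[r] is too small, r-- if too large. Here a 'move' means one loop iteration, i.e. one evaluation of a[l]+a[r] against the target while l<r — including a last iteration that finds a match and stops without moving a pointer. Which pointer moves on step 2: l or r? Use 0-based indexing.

[0,14] -4+28=24 <33 → l++
[1,14] -1+28=27 <33 → l++

l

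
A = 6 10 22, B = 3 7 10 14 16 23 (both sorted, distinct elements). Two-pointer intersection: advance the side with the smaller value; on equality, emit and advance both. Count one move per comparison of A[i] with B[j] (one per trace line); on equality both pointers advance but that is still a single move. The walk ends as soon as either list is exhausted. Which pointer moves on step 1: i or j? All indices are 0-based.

j

[i=0,j=0] 6>3 → j++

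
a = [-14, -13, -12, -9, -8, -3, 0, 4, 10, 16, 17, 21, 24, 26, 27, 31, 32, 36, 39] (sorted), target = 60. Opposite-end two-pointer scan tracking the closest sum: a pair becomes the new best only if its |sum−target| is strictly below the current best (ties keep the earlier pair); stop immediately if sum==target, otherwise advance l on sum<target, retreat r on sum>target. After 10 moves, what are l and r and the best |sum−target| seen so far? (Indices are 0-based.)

l=0 r=18: -14+39=25 d=35 *, l++
l=1 r=18: -13+39=26 d=34 *, l++
l=2 r=18: -12+39=27 d=33 *, l++
l=3 r=18: -9+39=30 d=30 *, l++
l=4 r=18: -8+39=31 d=29 *, l++
l=5 r=18: -3+39=36 d=24 *, l++
l=6 r=18: 0+39=39 d=21 *, l++
l=7 r=18: 4+39=43 d=17 *, l++
l=8 r=18: 10+39=49 d=11 *, l++
l=9 r=18: 16+39=55 d=5 *, l++

l=10, r=18, best |Δ|=5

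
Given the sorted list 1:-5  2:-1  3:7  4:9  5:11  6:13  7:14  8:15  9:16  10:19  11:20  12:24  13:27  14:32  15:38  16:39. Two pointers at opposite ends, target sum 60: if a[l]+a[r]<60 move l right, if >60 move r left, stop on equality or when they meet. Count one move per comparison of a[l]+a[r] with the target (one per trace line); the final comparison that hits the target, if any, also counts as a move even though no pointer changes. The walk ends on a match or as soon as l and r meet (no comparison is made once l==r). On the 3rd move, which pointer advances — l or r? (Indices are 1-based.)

l

[1,16] -5+39=34 <60 → l++
[2,16] -1+39=38 <60 → l++
[3,16] 7+39=46 <60 → l++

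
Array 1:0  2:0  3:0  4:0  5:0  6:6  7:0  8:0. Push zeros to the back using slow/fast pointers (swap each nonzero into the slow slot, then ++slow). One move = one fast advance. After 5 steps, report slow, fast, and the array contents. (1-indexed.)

slow=1 fast=1: a[fast]=0, fast++
slow=1 fast=2: a[fast]=0, fast++
slow=1 fast=3: a[fast]=0, fast++
slow=1 fast=4: a[fast]=0, fast++
slow=1 fast=5: a[fast]=0, fast++

slow=1, fast=6, a=[0, 0, 0, 0, 0, 6, 0, 0]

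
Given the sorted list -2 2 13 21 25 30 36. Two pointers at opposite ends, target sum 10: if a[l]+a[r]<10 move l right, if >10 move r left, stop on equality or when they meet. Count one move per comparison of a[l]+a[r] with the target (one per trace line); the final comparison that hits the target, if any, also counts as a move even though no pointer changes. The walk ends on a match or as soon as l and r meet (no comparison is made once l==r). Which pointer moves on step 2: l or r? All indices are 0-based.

r

l=0 r=6: -2+36=34 >10, r--
l=0 r=5: -2+30=28 >10, r--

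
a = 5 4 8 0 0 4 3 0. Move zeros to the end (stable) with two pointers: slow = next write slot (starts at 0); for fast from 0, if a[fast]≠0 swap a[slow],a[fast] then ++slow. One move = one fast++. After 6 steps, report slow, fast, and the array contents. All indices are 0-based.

slow=4, fast=6, a=[5, 4, 8, 4, 0, 0, 3, 0]

(s=0,f=0) a[fast]=5≠0 swap→a[0]=5 → slow++,fast++
(s=1,f=1) a[fast]=4≠0 swap→a[1]=4 → slow++,fast++
(s=2,f=2) a[fast]=8≠0 swap→a[2]=8 → slow++,fast++
(s=3,f=3) a[fast]=0 → fast++
(s=3,f=4) a[fast]=0 → fast++
(s=3,f=5) a[fast]=4≠0 swap→a[3]=4 → slow++,fast++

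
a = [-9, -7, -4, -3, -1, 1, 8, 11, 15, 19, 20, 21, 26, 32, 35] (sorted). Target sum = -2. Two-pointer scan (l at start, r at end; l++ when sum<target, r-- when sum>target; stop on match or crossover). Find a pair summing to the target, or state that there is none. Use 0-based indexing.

l=0 r=14: -9+35=26 >-2, r--
l=0 r=13: -9+32=23 >-2, r--
l=0 r=12: -9+26=17 >-2, r--
l=0 r=11: -9+21=12 >-2, r--
l=0 r=10: -9+20=11 >-2, r--
l=0 r=9: -9+19=10 >-2, r--
l=0 r=8: -9+15=6 >-2, r--
l=0 r=7: -9+11=2 >-2, r--
l=0 r=6: -9+8=-1 >-2, r--
l=0 r=5: -9+1=-8 <-2, l++
l=1 r=5: -7+1=-6 <-2, l++
l=2 r=5: -4+1=-3 <-2, l++
l=3 r=5: -3+1=-2, found

(-3, 1)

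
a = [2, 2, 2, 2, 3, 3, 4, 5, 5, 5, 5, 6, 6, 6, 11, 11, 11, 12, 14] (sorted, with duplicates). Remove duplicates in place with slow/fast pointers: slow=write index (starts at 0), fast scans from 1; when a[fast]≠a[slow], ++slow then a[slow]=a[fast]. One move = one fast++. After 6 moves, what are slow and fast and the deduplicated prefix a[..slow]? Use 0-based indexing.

(s=0,f=1) a[fast]=2=a[slow] dup → fast++
(s=0,f=2) a[fast]=2=a[slow] dup → fast++
(s=0,f=3) a[fast]=2=a[slow] dup → fast++
(s=0,f=4) a[fast]=3≠a[slow]=2 write a[1]=3 → slow++,fast++
(s=1,f=5) a[fast]=3=a[slow] dup → fast++
(s=1,f=6) a[fast]=4≠a[slow]=3 write a[2]=4 → slow++,fast++

slow=2, fast=7, prefix=[2, 3, 4]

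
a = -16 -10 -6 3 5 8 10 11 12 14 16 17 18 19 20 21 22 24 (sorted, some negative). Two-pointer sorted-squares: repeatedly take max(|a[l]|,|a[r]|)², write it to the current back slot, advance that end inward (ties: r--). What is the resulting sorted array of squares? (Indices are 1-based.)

[9, 25, 36, 64, 100, 100, 121, 144, 196, 256, 256, 289, 324, 361, 400, 441, 484, 576]

[1,18] |-16|<=|24| out[18]=576 → r--
[1,17] |-16|<=|22| out[17]=484 → r--
[1,16] |-16|<=|21| out[16]=441 → r--
[1,15] |-16|<=|20| out[15]=400 → r--
[1,14] |-16|<=|19| out[14]=361 → r--
[1,13] |-16|<=|18| out[13]=324 → r--
[1,12] |-16|<=|17| out[12]=289 → r--
[1,11] |-16|<=|16| out[11]=256 → r--
[1,10] |-16|>|14| out[10]=256 → l++
[2,10] |-10|<=|14| out[9]=196 → r--
[2,9] |-10|<=|12| out[8]=144 → r--
[2,8] |-10|<=|11| out[7]=121 → r--
[2,7] |-10|<=|10| out[6]=100 → r--
[2,6] |-10|>|8| out[5]=100 → l++
[3,6] |-6|<=|8| out[4]=64 → r--
[3,5] |-6|>|5| out[3]=36 → l++
[4,5] |3|<=|5| out[2]=25 → r--
[4,4] |3|<=|3| out[1]=9 → r--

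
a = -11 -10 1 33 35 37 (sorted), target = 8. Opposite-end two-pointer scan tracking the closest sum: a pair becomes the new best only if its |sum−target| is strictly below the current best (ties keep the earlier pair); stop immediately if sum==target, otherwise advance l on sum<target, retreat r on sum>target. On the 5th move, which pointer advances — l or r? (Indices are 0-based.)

l

l=0 r=5: -11+37=26 d=18 *, r--
l=0 r=4: -11+35=24 d=16 *, r--
l=0 r=3: -11+33=22 d=14 *, r--
l=0 r=2: -11+1=-10 d=18, l++
l=1 r=2: -10+1=-9 d=17, l++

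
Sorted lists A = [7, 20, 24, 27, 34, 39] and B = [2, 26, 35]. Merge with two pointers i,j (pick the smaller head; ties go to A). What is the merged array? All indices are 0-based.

[2, 7, 20, 24, 26, 27, 34, 35, 39]

i=0 j=0: A[i]=7>B[j]=2 take 2, j++
i=0 j=1: A[i]=7<=B[j]=26 take 7, i++
i=1 j=1: A[i]=20<=B[j]=26 take 20, i++
i=2 j=1: A[i]=24<=B[j]=26 take 24, i++
i=3 j=1: A[i]=27>B[j]=26 take 26, j++
i=3 j=2: A[i]=27<=B[j]=35 take 27, i++
i=4 j=2: A[i]=34<=B[j]=35 take 34, i++
i=5 j=2: A[i]=39>B[j]=35 take 35, j++
i=5 j=3: B done, take A[i]=39, i++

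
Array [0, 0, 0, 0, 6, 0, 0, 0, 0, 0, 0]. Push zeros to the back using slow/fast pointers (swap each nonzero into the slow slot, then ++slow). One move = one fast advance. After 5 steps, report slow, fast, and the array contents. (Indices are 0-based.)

slow=1, fast=5, a=[6, 0, 0, 0, 0, 0, 0, 0, 0, 0, 0]

(s=0,f=0) a[fast]=0 → fast++
(s=0,f=1) a[fast]=0 → fast++
(s=0,f=2) a[fast]=0 → fast++
(s=0,f=3) a[fast]=0 → fast++
(s=0,f=4) a[fast]=6≠0 swap→a[0]=6 → slow++,fast++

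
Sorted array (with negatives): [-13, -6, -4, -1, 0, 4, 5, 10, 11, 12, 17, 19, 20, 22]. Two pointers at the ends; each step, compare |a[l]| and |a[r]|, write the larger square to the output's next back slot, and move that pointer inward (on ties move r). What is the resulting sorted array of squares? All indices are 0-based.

l=0 r=13: |-13|<=|22| out[13]=484, r--
l=0 r=12: |-13|<=|20| out[12]=400, r--
l=0 r=11: |-13|<=|19| out[11]=361, r--
l=0 r=10: |-13|<=|17| out[10]=289, r--
l=0 r=9: |-13|>|12| out[9]=169, l++
l=1 r=9: |-6|<=|12| out[8]=144, r--
l=1 r=8: |-6|<=|11| out[7]=121, r--
l=1 r=7: |-6|<=|10| out[6]=100, r--
l=1 r=6: |-6|>|5| out[5]=36, l++
l=2 r=6: |-4|<=|5| out[4]=25, r--
l=2 r=5: |-4|<=|4| out[3]=16, r--
l=2 r=4: |-4|>|0| out[2]=16, l++
l=3 r=4: |-1|>|0| out[1]=1, l++
l=4 r=4: |0|<=|0| out[0]=0, r--

[0, 1, 16, 16, 25, 36, 100, 121, 144, 169, 289, 361, 400, 484]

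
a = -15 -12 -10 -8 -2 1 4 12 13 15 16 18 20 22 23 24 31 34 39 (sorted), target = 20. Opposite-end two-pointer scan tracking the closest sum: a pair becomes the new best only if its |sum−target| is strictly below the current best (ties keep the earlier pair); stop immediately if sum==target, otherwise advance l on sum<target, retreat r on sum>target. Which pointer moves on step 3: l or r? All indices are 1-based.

r

[1,19] -15+39=24 d=4 * → r--
[1,18] -15+34=19 d=1 * → l++
[2,18] -12+34=22 d=2 → r--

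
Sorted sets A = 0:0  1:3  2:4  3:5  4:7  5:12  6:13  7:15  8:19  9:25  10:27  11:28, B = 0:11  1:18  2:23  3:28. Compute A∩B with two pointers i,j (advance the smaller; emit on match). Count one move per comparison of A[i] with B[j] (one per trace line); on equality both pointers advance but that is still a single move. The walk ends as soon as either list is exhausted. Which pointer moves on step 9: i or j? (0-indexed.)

i

i=0 j=0: 0<11, i++
i=1 j=0: 3<11, i++
i=2 j=0: 4<11, i++
i=3 j=0: 5<11, i++
i=4 j=0: 7<11, i++
i=5 j=0: 12>11, j++
i=5 j=1: 12<18, i++
i=6 j=1: 13<18, i++
i=7 j=1: 15<18, i++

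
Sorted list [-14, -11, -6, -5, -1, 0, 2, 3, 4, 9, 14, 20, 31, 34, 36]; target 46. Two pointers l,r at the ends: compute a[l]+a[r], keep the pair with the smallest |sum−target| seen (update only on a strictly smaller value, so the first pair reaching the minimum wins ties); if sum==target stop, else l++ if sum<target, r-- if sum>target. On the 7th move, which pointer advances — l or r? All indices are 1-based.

l=1 r=15: -14+36=22 d=24 *, l++
l=2 r=15: -11+36=25 d=21 *, l++
l=3 r=15: -6+36=30 d=16 *, l++
l=4 r=15: -5+36=31 d=15 *, l++
l=5 r=15: -1+36=35 d=11 *, l++
l=6 r=15: 0+36=36 d=10 *, l++
l=7 r=15: 2+36=38 d=8 *, l++

l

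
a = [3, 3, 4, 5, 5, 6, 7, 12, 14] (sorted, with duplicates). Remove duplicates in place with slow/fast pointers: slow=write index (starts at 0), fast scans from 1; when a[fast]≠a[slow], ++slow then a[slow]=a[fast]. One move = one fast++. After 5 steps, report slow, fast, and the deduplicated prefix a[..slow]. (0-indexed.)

slow=3, fast=6, prefix=[3, 4, 5, 6]

(s=0,f=1) a[fast]=3=a[slow] dup → fast++
(s=0,f=2) a[fast]=4≠a[slow]=3 write a[1]=4 → slow++,fast++
(s=1,f=3) a[fast]=5≠a[slow]=4 write a[2]=5 → slow++,fast++
(s=2,f=4) a[fast]=5=a[slow] dup → fast++
(s=2,f=5) a[fast]=6≠a[slow]=5 write a[3]=6 → slow++,fast++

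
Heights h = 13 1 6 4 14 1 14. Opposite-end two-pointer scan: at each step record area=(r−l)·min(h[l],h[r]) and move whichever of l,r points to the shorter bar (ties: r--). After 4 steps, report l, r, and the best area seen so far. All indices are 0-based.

l=0 r=6: min(13,14)*6=78 best=78 *, l++
l=1 r=6: min(1,14)*5=5 best=78, l++
l=2 r=6: min(6,14)*4=24 best=78, l++
l=3 r=6: min(4,14)*3=12 best=78, l++

l=4, r=6, best area=78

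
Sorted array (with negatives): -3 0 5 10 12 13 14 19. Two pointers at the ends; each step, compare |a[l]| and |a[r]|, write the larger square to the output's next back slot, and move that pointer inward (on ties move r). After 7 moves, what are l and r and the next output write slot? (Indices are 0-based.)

[0,7] |-3|<=|19| out[7]=361 → r--
[0,6] |-3|<=|14| out[6]=196 → r--
[0,5] |-3|<=|13| out[5]=169 → r--
[0,4] |-3|<=|12| out[4]=144 → r--
[0,3] |-3|<=|10| out[3]=100 → r--
[0,2] |-3|<=|5| out[2]=25 → r--
[0,1] |-3|>|0| out[1]=9 → l++

l=1, r=1, next write slot=0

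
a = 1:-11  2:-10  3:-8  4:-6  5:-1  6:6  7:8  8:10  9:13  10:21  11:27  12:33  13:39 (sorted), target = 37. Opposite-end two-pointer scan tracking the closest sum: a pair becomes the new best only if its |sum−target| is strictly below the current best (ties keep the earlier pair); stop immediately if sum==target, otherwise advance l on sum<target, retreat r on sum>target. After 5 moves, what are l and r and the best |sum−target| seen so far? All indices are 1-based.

l=5, r=12, best |Δ|=1

l=1 r=13: -11+39=28 d=9 *, l++
l=2 r=13: -10+39=29 d=8 *, l++
l=3 r=13: -8+39=31 d=6 *, l++
l=4 r=13: -6+39=33 d=4 *, l++
l=5 r=13: -1+39=38 d=1 *, r--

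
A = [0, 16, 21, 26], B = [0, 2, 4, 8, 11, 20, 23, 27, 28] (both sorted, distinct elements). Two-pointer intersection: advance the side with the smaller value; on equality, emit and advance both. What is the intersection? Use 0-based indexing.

[i=0,j=0] 0==0 emit → i++,j++
[i=1,j=1] 16>2 → j++
[i=1,j=2] 16>4 → j++
[i=1,j=3] 16>8 → j++
[i=1,j=4] 16>11 → j++
[i=1,j=5] 16<20 → i++
[i=2,j=5] 21>20 → j++
[i=2,j=6] 21<23 → i++
[i=3,j=6] 26>23 → j++
[i=3,j=7] 26<27 → i++

intersection = [0]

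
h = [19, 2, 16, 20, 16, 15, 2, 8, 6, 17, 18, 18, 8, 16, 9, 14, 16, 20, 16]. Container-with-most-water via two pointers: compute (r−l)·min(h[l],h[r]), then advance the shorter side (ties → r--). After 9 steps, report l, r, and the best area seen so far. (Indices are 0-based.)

l=3, r=12, best area=323

l=0 r=18: min(19,16)*18=288 best=288 *, r--
l=0 r=17: min(19,20)*17=323 best=323 *, l++
l=1 r=17: min(2,20)*16=32 best=323, l++
l=2 r=17: min(16,20)*15=240 best=323, l++
l=3 r=17: min(20,20)*14=280 best=323, r--
l=3 r=16: min(20,16)*13=208 best=323, r--
l=3 r=15: min(20,14)*12=168 best=323, r--
l=3 r=14: min(20,9)*11=99 best=323, r--
l=3 r=13: min(20,16)*10=160 best=323, r--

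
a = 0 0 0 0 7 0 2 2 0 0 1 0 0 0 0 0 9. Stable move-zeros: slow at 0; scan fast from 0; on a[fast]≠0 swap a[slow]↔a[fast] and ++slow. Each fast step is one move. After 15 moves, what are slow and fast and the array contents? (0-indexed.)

(s=0,f=0) a[fast]=0 → fast++
(s=0,f=1) a[fast]=0 → fast++
(s=0,f=2) a[fast]=0 → fast++
(s=0,f=3) a[fast]=0 → fast++
(s=0,f=4) a[fast]=7≠0 swap→a[0]=7 → slow++,fast++
(s=1,f=5) a[fast]=0 → fast++
(s=1,f=6) a[fast]=2≠0 swap→a[1]=2 → slow++,fast++
(s=2,f=7) a[fast]=2≠0 swap→a[2]=2 → slow++,fast++
(s=3,f=8) a[fast]=0 → fast++
(s=3,f=9) a[fast]=0 → fast++
(s=3,f=10) a[fast]=1≠0 swap→a[3]=1 → slow++,fast++
(s=4,f=11) a[fast]=0 → fast++
(s=4,f=12) a[fast]=0 → fast++
(s=4,f=13) a[fast]=0 → fast++
(s=4,f=14) a[fast]=0 → fast++

slow=4, fast=15, a=[7, 2, 2, 1, 0, 0, 0, 0, 0, 0, 0, 0, 0, 0, 0, 0, 9]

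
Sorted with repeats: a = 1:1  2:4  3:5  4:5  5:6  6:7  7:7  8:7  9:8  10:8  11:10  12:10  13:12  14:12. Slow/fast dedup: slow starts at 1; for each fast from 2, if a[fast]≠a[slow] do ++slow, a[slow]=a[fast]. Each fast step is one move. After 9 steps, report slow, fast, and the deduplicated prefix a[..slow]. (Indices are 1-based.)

(s=1,f=2) a[fast]=4≠a[slow]=1 write a[2]=4 → slow++,fast++
(s=2,f=3) a[fast]=5≠a[slow]=4 write a[3]=5 → slow++,fast++
(s=3,f=4) a[fast]=5=a[slow] dup → fast++
(s=3,f=5) a[fast]=6≠a[slow]=5 write a[4]=6 → slow++,fast++
(s=4,f=6) a[fast]=7≠a[slow]=6 write a[5]=7 → slow++,fast++
(s=5,f=7) a[fast]=7=a[slow] dup → fast++
(s=5,f=8) a[fast]=7=a[slow] dup → fast++
(s=5,f=9) a[fast]=8≠a[slow]=7 write a[6]=8 → slow++,fast++
(s=6,f=10) a[fast]=8=a[slow] dup → fast++

slow=6, fast=11, prefix=[1, 4, 5, 6, 7, 8]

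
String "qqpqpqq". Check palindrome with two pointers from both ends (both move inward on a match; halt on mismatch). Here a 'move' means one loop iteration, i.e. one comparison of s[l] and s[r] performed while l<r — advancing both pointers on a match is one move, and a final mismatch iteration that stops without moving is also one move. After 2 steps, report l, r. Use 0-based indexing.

l=0 r=6: 'q'=='q', l++,r--
l=1 r=5: 'q'=='q', l++,r--

l=2, r=4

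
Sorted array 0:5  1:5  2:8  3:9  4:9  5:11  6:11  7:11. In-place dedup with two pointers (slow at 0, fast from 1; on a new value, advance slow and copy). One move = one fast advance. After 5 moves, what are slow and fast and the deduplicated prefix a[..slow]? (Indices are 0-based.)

slow=0 fast=1: a[fast]=5=a[slow] dup, fast++
slow=0 fast=2: a[fast]=8≠a[slow]=5 write a[1]=8, slow++,fast++
slow=1 fast=3: a[fast]=9≠a[slow]=8 write a[2]=9, slow++,fast++
slow=2 fast=4: a[fast]=9=a[slow] dup, fast++
slow=2 fast=5: a[fast]=11≠a[slow]=9 write a[3]=11, slow++,fast++

slow=3, fast=6, prefix=[5, 8, 9, 11]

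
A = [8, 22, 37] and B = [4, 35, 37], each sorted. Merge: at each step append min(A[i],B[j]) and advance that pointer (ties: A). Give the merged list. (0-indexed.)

[4, 8, 22, 35, 37, 37]

i=0 j=0: A[i]=8>B[j]=4 take 4, j++
i=0 j=1: A[i]=8<=B[j]=35 take 8, i++
i=1 j=1: A[i]=22<=B[j]=35 take 22, i++
i=2 j=1: A[i]=37>B[j]=35 take 35, j++
i=2 j=2: A[i]=37<=B[j]=37 take 37, i++
i=3 j=2: A done, take B[j]=37, j++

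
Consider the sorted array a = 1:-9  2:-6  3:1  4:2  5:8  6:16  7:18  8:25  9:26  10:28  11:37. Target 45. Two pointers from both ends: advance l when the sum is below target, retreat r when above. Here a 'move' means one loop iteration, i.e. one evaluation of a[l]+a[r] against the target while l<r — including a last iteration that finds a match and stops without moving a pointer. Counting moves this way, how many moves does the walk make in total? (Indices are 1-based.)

5 moves

l=1 r=11: -9+37=28 <45, l++
l=2 r=11: -6+37=31 <45, l++
l=3 r=11: 1+37=38 <45, l++
l=4 r=11: 2+37=39 <45, l++
l=5 r=11: 8+37=45, found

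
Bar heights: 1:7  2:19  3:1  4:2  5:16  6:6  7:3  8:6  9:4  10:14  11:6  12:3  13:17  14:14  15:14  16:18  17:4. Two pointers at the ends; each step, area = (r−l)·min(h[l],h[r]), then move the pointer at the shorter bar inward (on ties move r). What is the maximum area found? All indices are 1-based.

max area = 252

[1,17] min(7,4)*16=64 best=64 * → r--
[1,16] min(7,18)*15=105 best=105 * → l++
[2,16] min(19,18)*14=252 best=252 * → r--
[2,15] min(19,14)*13=182 best=252 → r--
[2,14] min(19,14)*12=168 best=252 → r--
[2,13] min(19,17)*11=187 best=252 → r--
[2,12] min(19,3)*10=30 best=252 → r--
[2,11] min(19,6)*9=54 best=252 → r--
[2,10] min(19,14)*8=112 best=252 → r--
[2,9] min(19,4)*7=28 best=252 → r--
[2,8] min(19,6)*6=36 best=252 → r--
[2,7] min(19,3)*5=15 best=252 → r--
[2,6] min(19,6)*4=24 best=252 → r--
[2,5] min(19,16)*3=48 best=252 → r--
[2,4] min(19,2)*2=4 best=252 → r--
[2,3] min(19,1)*1=1 best=252 → r--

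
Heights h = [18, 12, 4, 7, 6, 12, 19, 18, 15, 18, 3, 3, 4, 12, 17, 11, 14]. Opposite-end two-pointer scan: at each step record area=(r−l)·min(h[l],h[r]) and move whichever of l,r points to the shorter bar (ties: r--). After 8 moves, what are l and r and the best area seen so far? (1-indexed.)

l=1, r=9, best area=238

l=1 r=17: min(18,14)*16=224 best=224 *, r--
l=1 r=16: min(18,11)*15=165 best=224, r--
l=1 r=15: min(18,17)*14=238 best=238 *, r--
l=1 r=14: min(18,12)*13=156 best=238, r--
l=1 r=13: min(18,4)*12=48 best=238, r--
l=1 r=12: min(18,3)*11=33 best=238, r--
l=1 r=11: min(18,3)*10=30 best=238, r--
l=1 r=10: min(18,18)*9=162 best=238, r--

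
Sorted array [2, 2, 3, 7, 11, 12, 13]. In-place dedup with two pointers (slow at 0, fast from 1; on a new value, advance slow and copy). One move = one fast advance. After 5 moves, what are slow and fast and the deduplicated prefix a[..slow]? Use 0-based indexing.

slow=4, fast=6, prefix=[2, 3, 7, 11, 12]

(s=0,f=1) a[fast]=2=a[slow] dup → fast++
(s=0,f=2) a[fast]=3≠a[slow]=2 write a[1]=3 → slow++,fast++
(s=1,f=3) a[fast]=7≠a[slow]=3 write a[2]=7 → slow++,fast++
(s=2,f=4) a[fast]=11≠a[slow]=7 write a[3]=11 → slow++,fast++
(s=3,f=5) a[fast]=12≠a[slow]=11 write a[4]=12 → slow++,fast++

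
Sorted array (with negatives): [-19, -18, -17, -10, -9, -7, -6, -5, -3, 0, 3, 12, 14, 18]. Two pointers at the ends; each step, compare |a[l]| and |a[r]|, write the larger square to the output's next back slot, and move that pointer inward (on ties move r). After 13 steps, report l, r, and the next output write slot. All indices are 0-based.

l=9, r=9, next write slot=0

[0,13] |-19|>|18| out[13]=361 → l++
[1,13] |-18|<=|18| out[12]=324 → r--
[1,12] |-18|>|14| out[11]=324 → l++
[2,12] |-17|>|14| out[10]=289 → l++
[3,12] |-10|<=|14| out[9]=196 → r--
[3,11] |-10|<=|12| out[8]=144 → r--
[3,10] |-10|>|3| out[7]=100 → l++
[4,10] |-9|>|3| out[6]=81 → l++
[5,10] |-7|>|3| out[5]=49 → l++
[6,10] |-6|>|3| out[4]=36 → l++
[7,10] |-5|>|3| out[3]=25 → l++
[8,10] |-3|<=|3| out[2]=9 → r--
[8,9] |-3|>|0| out[1]=9 → l++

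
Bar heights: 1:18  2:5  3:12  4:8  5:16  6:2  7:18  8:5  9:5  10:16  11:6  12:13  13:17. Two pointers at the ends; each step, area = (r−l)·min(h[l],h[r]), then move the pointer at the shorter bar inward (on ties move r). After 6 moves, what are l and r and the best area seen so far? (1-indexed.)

[1,13] min(18,17)*12=204 best=204 * → r--
[1,12] min(18,13)*11=143 best=204 → r--
[1,11] min(18,6)*10=60 best=204 → r--
[1,10] min(18,16)*9=144 best=204 → r--
[1,9] min(18,5)*8=40 best=204 → r--
[1,8] min(18,5)*7=35 best=204 → r--

l=1, r=7, best area=204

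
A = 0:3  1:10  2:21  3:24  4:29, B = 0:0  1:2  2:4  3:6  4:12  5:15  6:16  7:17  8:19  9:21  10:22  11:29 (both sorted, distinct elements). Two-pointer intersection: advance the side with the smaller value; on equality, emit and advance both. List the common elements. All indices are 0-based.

intersection = [21, 29]

i=0 j=0: 3>0, j++
i=0 j=1: 3>2, j++
i=0 j=2: 3<4, i++
i=1 j=2: 10>4, j++
i=1 j=3: 10>6, j++
i=1 j=4: 10<12, i++
i=2 j=4: 21>12, j++
i=2 j=5: 21>15, j++
i=2 j=6: 21>16, j++
i=2 j=7: 21>17, j++
i=2 j=8: 21>19, j++
i=2 j=9: 21==21 emit, i++,j++
i=3 j=10: 24>22, j++
i=3 j=11: 24<29, i++
i=4 j=11: 29==29 emit, i++,j++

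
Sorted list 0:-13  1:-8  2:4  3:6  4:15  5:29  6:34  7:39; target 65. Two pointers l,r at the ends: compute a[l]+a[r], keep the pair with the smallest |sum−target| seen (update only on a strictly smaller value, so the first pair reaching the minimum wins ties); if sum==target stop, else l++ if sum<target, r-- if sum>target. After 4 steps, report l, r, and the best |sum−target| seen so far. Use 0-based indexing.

[0,7] -13+39=26 d=39 * → l++
[1,7] -8+39=31 d=34 * → l++
[2,7] 4+39=43 d=22 * → l++
[3,7] 6+39=45 d=20 * → l++

l=4, r=7, best |Δ|=20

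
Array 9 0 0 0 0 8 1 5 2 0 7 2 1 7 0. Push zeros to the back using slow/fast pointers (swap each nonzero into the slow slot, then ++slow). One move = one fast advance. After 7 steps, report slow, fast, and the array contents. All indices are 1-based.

slow=4, fast=8, a=[9, 8, 1, 0, 0, 0, 0, 5, 2, 0, 7, 2, 1, 7, 0]

(s=1,f=1) a[fast]=9≠0 swap→a[1]=9 → slow++,fast++
(s=2,f=2) a[fast]=0 → fast++
(s=2,f=3) a[fast]=0 → fast++
(s=2,f=4) a[fast]=0 → fast++
(s=2,f=5) a[fast]=0 → fast++
(s=2,f=6) a[fast]=8≠0 swap→a[2]=8 → slow++,fast++
(s=3,f=7) a[fast]=1≠0 swap→a[3]=1 → slow++,fast++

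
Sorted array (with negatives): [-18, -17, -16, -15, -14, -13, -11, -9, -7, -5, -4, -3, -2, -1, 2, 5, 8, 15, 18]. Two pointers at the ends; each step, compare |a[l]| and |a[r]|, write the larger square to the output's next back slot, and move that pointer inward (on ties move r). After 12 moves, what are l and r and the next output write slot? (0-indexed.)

l=9, r=15, next write slot=6

[0,18] |-18|<=|18| out[18]=324 → r--
[0,17] |-18|>|15| out[17]=324 → l++
[1,17] |-17|>|15| out[16]=289 → l++
[2,17] |-16|>|15| out[15]=256 → l++
[3,17] |-15|<=|15| out[14]=225 → r--
[3,16] |-15|>|8| out[13]=225 → l++
[4,16] |-14|>|8| out[12]=196 → l++
[5,16] |-13|>|8| out[11]=169 → l++
[6,16] |-11|>|8| out[10]=121 → l++
[7,16] |-9|>|8| out[9]=81 → l++
[8,16] |-7|<=|8| out[8]=64 → r--
[8,15] |-7|>|5| out[7]=49 → l++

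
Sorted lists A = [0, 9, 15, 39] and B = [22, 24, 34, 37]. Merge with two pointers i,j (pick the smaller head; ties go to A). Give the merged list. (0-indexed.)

i=0 j=0: A[i]=0<=B[j]=22 take 0, i++
i=1 j=0: A[i]=9<=B[j]=22 take 9, i++
i=2 j=0: A[i]=15<=B[j]=22 take 15, i++
i=3 j=0: A[i]=39>B[j]=22 take 22, j++
i=3 j=1: A[i]=39>B[j]=24 take 24, j++
i=3 j=2: A[i]=39>B[j]=34 take 34, j++
i=3 j=3: A[i]=39>B[j]=37 take 37, j++
i=3 j=4: B done, take A[i]=39, i++

[0, 9, 15, 22, 24, 34, 37, 39]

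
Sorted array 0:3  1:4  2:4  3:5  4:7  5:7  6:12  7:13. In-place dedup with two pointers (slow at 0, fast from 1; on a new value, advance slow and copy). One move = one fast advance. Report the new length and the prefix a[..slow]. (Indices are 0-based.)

slow=0 fast=1: a[fast]=4≠a[slow]=3 write a[1]=4, slow++,fast++
slow=1 fast=2: a[fast]=4=a[slow] dup, fast++
slow=1 fast=3: a[fast]=5≠a[slow]=4 write a[2]=5, slow++,fast++
slow=2 fast=4: a[fast]=7≠a[slow]=5 write a[3]=7, slow++,fast++
slow=3 fast=5: a[fast]=7=a[slow] dup, fast++
slow=3 fast=6: a[fast]=12≠a[slow]=7 write a[4]=12, slow++,fast++
slow=4 fast=7: a[fast]=13≠a[slow]=12 write a[5]=13, slow++,fast++

length 6; prefix = [3, 4, 5, 7, 12, 13]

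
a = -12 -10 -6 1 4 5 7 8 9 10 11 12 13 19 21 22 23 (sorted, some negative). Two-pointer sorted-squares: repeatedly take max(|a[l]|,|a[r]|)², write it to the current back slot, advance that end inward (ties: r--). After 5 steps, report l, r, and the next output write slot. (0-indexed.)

[0,16] |-12|<=|23| out[16]=529 → r--
[0,15] |-12|<=|22| out[15]=484 → r--
[0,14] |-12|<=|21| out[14]=441 → r--
[0,13] |-12|<=|19| out[13]=361 → r--
[0,12] |-12|<=|13| out[12]=169 → r--

l=0, r=11, next write slot=11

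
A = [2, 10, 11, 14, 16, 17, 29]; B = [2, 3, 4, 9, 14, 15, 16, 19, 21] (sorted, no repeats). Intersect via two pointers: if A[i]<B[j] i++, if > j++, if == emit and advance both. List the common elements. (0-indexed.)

i=0 j=0: 2==2 emit, i++,j++
i=1 j=1: 10>3, j++
i=1 j=2: 10>4, j++
i=1 j=3: 10>9, j++
i=1 j=4: 10<14, i++
i=2 j=4: 11<14, i++
i=3 j=4: 14==14 emit, i++,j++
i=4 j=5: 16>15, j++
i=4 j=6: 16==16 emit, i++,j++
i=5 j=7: 17<19, i++
i=6 j=7: 29>19, j++
i=6 j=8: 29>21, j++

intersection = [2, 14, 16]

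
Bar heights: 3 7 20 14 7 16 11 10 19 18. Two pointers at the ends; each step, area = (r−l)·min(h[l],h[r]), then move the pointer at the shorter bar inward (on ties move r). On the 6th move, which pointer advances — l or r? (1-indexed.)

l=1 r=10: min(3,18)*9=27 best=27 *, l++
l=2 r=10: min(7,18)*8=56 best=56 *, l++
l=3 r=10: min(20,18)*7=126 best=126 *, r--
l=3 r=9: min(20,19)*6=114 best=126, r--
l=3 r=8: min(20,10)*5=50 best=126, r--
l=3 r=7: min(20,11)*4=44 best=126, r--

r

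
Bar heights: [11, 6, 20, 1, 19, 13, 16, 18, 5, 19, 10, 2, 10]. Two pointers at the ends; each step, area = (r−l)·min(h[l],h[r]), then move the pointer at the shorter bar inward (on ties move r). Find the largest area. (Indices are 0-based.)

max area = 133

l=0 r=12: min(11,10)*12=120 best=120 *, r--
l=0 r=11: min(11,2)*11=22 best=120, r--
l=0 r=10: min(11,10)*10=100 best=120, r--
l=0 r=9: min(11,19)*9=99 best=120, l++
l=1 r=9: min(6,19)*8=48 best=120, l++
l=2 r=9: min(20,19)*7=133 best=133 *, r--
l=2 r=8: min(20,5)*6=30 best=133, r--
l=2 r=7: min(20,18)*5=90 best=133, r--
l=2 r=6: min(20,16)*4=64 best=133, r--
l=2 r=5: min(20,13)*3=39 best=133, r--
l=2 r=4: min(20,19)*2=38 best=133, r--
l=2 r=3: min(20,1)*1=1 best=133, r--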